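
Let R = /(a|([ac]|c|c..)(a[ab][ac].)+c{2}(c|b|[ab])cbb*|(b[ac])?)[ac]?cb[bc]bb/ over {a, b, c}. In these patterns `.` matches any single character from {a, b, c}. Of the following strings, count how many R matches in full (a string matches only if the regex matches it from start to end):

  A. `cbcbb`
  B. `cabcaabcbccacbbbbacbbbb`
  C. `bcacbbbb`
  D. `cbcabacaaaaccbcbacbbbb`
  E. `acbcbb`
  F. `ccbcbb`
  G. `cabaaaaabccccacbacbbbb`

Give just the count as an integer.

7

A → match
B → match
C → match
D → match
E → match
F → match
G → match
Total matched: 7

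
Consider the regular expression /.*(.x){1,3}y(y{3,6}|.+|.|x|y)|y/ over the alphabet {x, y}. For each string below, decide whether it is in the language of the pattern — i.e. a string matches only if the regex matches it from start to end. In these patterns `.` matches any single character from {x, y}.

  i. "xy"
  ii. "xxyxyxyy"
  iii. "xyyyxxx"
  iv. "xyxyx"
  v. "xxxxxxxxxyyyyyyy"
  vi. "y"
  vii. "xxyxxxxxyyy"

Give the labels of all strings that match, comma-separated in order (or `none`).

i → no match
ii → match
iii → no match
iv → match
v → match
vi → match
vii → match

ii, iv, v, vi, vii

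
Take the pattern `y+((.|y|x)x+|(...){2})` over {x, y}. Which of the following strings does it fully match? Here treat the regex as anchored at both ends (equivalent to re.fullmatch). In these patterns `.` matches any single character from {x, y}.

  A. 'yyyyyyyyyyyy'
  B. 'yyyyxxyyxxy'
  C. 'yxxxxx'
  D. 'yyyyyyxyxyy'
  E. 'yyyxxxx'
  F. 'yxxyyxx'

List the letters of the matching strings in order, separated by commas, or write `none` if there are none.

A, C, D, E, F

A → match
B → no match
C → match
D → match
E → match
F → match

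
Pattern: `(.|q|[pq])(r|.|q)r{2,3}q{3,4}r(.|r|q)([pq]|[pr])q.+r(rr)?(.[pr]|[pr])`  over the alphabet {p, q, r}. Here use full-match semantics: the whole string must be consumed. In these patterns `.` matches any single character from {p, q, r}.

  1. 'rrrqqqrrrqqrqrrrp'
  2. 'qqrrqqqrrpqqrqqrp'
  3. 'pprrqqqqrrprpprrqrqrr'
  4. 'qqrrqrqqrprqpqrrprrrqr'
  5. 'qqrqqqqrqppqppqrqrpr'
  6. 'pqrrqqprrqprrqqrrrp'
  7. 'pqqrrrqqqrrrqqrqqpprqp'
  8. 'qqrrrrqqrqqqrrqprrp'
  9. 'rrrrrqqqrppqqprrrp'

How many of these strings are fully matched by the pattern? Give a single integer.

2

1 → no match
2 → match
3 → no match
4 → no match
5 → no match
6 → no match
7 → no match
8 → no match
9 → match
Total matched: 2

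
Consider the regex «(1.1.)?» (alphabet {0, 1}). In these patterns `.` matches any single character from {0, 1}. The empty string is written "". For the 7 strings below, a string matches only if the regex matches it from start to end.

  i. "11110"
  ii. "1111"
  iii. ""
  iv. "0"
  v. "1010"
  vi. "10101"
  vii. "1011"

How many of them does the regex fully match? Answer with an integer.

i. "11110" → no match
ii. "1111" → match
iii. "" → match
iv. "0" → no match
v. "1010" → match
vi. "10101" → no match
vii. "1011" → match
Total matched: 4

4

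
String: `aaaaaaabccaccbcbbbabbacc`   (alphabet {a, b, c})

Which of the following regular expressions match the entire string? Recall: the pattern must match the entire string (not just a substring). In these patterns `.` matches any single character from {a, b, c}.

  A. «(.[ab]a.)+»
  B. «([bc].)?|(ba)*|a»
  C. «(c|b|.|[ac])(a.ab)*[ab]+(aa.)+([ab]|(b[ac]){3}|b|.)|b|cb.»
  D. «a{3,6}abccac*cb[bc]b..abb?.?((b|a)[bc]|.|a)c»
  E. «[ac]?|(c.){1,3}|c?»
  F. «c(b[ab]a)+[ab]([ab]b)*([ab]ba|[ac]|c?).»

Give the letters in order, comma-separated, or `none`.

D

A → no match
B → no match
C → no match
D → match
E → no match
F → no match — must start with `cb`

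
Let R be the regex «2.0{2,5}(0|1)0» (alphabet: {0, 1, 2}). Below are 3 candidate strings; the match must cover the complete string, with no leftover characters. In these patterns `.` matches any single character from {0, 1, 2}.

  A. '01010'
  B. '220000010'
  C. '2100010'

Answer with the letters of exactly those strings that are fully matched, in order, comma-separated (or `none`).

B, C

A → no match — must start with '2'
B → match
C → match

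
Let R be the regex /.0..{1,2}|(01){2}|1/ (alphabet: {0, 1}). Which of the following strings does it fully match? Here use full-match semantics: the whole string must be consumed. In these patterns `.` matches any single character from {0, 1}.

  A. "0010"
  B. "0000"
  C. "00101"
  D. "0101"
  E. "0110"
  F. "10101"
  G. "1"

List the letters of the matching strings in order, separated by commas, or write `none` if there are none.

A. "0010" → match
B. "0000" → match
C. "00101" → match
D. "0101" → match
E. "0110" → no match
F. "10101" → match
G. "1" → match

A, B, C, D, F, G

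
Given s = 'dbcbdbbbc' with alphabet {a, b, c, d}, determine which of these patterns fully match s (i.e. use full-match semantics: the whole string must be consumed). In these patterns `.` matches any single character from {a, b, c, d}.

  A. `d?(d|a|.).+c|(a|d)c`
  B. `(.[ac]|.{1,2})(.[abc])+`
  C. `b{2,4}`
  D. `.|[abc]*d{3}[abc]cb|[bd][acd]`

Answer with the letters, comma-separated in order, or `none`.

A

A → match
B → no match
C → no match — must start with 'b'
D → no match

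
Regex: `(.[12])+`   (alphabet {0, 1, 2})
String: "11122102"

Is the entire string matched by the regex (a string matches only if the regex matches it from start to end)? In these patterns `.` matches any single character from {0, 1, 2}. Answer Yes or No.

Yes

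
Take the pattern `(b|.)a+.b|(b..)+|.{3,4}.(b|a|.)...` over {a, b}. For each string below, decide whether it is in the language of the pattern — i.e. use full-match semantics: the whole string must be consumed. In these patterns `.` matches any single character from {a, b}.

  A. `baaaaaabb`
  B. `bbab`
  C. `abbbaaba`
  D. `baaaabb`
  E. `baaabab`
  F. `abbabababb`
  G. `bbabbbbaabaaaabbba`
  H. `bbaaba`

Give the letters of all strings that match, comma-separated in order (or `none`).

A, C, D

A → match
B → no match
C → match
D → match
E → no match
F → no match
G → no match
H → no match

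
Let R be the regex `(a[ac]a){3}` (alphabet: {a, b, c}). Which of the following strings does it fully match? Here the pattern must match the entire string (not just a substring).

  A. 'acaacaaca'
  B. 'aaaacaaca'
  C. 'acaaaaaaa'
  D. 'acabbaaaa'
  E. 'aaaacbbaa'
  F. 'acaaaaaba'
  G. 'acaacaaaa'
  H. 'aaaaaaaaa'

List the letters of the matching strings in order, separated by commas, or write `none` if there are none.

A → match
B → match
C → match
D → no match
E → no match
F → no match
G → match
H → match

A, B, C, G, H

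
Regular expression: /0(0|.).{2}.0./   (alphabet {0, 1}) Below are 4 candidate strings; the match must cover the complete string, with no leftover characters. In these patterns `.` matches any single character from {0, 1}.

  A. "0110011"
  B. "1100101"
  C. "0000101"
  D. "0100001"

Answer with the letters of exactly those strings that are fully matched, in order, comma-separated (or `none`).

C, D

A. "0110011" → no match
B. "1100101" → no match — must start with "0"
C. "0000101" → match
D. "0100001" → match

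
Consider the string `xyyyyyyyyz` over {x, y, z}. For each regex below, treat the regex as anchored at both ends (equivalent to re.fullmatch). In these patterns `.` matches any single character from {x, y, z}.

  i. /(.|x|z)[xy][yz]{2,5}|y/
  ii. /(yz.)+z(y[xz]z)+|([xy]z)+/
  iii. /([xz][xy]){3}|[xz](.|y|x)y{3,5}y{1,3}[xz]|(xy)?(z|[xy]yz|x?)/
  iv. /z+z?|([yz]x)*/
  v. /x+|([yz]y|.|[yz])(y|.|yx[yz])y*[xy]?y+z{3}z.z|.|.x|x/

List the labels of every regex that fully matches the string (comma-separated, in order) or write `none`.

i → no match
ii → no match
iii → match
iv → no match
v → no match

iii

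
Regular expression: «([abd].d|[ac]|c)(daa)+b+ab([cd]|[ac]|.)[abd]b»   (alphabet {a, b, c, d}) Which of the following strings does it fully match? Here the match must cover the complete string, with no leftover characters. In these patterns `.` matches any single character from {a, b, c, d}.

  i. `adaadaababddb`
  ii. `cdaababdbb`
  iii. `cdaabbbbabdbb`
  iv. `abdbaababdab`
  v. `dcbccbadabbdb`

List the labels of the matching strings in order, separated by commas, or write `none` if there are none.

i, ii, iii

i → match
ii → match
iii → match
iv → no match
v → no match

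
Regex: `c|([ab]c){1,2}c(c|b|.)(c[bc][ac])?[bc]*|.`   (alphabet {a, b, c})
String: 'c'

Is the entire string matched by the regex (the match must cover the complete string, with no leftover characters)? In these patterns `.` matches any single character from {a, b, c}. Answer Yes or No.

Yes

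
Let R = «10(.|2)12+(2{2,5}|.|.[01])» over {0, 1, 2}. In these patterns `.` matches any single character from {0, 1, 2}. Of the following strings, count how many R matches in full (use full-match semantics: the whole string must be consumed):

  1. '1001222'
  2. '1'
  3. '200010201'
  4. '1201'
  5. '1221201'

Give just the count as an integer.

1

1. '1001222' → match
2. '1' → no match — must start with '10'
3. '200010201' → no match — must start with '10'
4. '1201' → no match — must start with '10'
5. '1221201' → no match — must start with '10'
Total matched: 1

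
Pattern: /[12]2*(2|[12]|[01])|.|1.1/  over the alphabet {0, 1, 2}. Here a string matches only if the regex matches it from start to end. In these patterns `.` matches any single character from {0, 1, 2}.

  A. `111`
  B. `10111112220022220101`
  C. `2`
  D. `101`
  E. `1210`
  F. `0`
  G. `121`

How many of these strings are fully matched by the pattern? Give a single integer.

5

A. `111` → match
B → no match
C. `2` → match
D. `101` → match
E. `1210` → no match
F. `0` → match
G. `121` → match
Total matched: 5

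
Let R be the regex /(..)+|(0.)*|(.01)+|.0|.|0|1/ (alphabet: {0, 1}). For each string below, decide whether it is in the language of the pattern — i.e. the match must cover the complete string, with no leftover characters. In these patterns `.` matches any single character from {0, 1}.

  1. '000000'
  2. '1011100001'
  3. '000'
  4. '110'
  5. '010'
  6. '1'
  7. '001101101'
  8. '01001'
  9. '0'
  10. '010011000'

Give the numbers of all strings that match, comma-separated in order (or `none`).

1, 2, 6, 7, 9

1 → match
2 → match
3 → no match
4 → no match
5 → no match
6 → match
7 → match
8 → no match
9 → match
10 → no match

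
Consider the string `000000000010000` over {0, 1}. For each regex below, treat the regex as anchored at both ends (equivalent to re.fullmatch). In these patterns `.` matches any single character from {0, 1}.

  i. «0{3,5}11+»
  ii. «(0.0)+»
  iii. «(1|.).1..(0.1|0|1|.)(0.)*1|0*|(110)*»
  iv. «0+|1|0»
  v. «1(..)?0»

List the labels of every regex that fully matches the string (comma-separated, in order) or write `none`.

ii

i → no match — must end with `1`
ii → match
iii → no match
iv → no match
v → no match — must start with `1`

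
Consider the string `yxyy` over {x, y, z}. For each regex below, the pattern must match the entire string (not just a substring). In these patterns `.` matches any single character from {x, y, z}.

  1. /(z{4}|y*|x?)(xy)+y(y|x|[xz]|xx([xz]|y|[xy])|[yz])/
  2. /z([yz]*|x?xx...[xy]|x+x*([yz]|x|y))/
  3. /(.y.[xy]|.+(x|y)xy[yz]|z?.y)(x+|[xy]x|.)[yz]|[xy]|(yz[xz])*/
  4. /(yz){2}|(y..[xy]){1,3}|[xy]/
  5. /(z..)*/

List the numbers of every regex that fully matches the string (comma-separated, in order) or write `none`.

1 → no match
2 → no match — must start with `z`
3 → no match
4 → match
5 → no match

4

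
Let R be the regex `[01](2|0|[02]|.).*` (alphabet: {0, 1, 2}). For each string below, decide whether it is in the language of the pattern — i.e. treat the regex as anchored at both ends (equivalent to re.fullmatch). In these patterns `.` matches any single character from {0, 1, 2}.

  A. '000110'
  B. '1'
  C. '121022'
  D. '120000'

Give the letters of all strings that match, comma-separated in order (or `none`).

A. '000110' → match
B. '1' → no match
C. '121022' → match
D. '120000' → match

A, C, D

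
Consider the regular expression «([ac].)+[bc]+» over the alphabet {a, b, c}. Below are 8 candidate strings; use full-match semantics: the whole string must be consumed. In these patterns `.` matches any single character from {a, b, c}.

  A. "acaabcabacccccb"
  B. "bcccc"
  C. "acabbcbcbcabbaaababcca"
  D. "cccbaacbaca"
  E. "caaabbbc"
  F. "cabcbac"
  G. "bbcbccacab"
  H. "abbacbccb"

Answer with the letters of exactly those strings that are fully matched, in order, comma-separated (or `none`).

A → no match
B. "bcccc" → no match
C → no match
D. "cccbaacbaca" → no match
E. "caaabbbc" → match
F. "cabcbac" → no match
G. "bbcbccacab" → no match
H. "abbacbccb" → no match

E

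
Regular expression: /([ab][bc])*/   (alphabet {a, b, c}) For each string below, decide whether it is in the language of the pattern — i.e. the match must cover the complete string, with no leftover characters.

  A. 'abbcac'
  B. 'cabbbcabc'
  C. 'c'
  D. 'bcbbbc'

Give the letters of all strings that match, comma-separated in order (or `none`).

A, D

A → match
B → no match
C → no match
D → match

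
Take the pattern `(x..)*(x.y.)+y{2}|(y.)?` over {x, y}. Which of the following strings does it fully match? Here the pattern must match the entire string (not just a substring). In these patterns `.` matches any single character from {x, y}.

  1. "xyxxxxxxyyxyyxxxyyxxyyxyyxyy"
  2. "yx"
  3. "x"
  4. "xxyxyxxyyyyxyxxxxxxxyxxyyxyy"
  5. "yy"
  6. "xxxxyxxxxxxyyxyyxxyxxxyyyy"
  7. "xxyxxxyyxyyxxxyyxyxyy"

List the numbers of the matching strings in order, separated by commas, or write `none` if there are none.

1 → match
2 → match
3 → no match
4 → no match
5 → match
6 → no match
7 → no match

1, 2, 5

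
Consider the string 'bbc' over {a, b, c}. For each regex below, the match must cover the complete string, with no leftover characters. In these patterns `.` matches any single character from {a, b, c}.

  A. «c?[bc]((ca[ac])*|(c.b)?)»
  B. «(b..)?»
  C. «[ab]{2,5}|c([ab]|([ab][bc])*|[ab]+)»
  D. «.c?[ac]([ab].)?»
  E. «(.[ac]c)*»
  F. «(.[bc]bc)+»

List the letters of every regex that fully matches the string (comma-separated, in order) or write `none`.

A → no match
B → match
C → no match
D → no match
E → no match
F → no match

B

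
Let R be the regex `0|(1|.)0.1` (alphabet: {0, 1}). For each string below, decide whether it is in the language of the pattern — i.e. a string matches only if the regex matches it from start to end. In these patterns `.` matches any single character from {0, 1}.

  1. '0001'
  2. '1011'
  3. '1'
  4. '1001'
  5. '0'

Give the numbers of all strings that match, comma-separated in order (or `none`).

1, 2, 4, 5

1 → match
2 → match
3 → no match
4 → match
5 → match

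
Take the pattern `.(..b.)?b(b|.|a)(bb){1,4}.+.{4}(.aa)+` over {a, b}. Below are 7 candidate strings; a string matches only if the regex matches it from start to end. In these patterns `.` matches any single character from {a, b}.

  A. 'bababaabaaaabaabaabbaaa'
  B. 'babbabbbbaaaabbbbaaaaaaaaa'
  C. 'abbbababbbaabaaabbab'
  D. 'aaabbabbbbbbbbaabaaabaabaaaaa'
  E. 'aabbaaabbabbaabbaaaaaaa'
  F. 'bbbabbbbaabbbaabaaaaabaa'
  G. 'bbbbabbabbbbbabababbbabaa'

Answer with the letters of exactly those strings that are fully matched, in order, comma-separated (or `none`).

B

A → no match
B → match
C → no match — must end with 'aa'
D → no match
E → no match
F → no match
G → no match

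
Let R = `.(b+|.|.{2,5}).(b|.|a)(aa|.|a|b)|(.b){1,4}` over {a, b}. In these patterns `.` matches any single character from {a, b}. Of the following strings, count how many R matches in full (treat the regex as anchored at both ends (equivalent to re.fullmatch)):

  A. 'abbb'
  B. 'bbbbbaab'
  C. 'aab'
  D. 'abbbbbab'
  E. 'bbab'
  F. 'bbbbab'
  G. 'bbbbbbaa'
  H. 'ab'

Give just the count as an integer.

7

A → match
B → match
C → no match
D → match
E → match
F → match
G → match
H → match
Total matched: 7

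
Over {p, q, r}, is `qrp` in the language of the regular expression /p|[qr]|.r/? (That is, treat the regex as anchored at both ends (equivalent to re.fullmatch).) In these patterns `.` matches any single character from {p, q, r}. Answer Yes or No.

No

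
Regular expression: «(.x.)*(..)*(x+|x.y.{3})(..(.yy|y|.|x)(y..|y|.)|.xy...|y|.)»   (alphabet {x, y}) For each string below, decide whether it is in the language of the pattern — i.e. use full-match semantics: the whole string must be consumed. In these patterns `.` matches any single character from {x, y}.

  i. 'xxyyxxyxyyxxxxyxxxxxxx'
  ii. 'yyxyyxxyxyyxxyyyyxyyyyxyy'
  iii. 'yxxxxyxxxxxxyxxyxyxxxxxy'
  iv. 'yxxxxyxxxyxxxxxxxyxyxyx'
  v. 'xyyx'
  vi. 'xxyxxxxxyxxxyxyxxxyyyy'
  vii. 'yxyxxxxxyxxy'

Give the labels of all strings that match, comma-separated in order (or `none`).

i → match
ii → no match
iii → match
iv → match
v → no match
vi → match
vii → match

i, iii, iv, vi, vii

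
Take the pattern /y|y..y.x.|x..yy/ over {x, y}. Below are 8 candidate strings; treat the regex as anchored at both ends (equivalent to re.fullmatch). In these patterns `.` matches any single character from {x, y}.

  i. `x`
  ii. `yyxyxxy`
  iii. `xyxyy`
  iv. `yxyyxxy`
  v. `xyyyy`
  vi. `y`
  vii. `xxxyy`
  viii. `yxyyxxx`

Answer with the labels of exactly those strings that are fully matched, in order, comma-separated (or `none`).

ii, iii, iv, v, vi, vii, viii

i → no match
ii → match
iii → match
iv → match
v → match
vi → match
vii → match
viii → match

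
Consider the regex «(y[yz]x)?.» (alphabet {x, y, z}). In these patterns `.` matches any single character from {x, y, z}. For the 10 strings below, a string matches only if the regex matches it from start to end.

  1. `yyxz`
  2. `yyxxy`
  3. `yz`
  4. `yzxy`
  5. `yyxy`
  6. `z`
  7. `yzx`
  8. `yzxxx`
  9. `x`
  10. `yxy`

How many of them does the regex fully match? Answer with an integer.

1 → match
2 → no match
3 → no match
4 → match
5 → match
6 → match
7 → no match
8 → no match
9 → match
10 → no match
Total matched: 5

5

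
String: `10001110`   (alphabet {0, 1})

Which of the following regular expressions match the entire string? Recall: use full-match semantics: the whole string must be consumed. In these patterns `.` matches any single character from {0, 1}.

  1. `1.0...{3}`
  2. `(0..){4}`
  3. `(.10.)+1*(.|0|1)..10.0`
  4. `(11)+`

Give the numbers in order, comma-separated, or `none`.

1

1 → match
2 → no match — must start with `0`
3 → no match
4 → no match — must start with `11`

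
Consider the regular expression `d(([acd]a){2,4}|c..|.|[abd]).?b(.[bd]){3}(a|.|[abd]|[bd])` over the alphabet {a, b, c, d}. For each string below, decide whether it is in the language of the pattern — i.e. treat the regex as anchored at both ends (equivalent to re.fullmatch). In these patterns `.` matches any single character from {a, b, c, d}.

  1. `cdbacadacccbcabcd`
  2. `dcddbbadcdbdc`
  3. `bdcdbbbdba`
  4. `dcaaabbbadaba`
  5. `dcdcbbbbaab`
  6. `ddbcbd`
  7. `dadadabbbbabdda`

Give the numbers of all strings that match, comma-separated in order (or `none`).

1 → no match — must start with `d`
2 → match
3. `bdcdbbbdba` → no match — must start with `d`
4 → match
5. `dcdcbbbbaab` → no match
6. `ddbcbd` → no match
7 → no match

2, 4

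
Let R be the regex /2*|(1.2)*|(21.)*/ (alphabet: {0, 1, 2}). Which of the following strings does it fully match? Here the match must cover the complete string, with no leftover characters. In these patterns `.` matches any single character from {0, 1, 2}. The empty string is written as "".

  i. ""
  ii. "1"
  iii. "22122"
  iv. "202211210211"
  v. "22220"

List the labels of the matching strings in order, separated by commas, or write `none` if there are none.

i

i. "" → match
ii. "1" → no match
iii. "22122" → no match
iv. "202211210211" → no match
v. "22220" → no match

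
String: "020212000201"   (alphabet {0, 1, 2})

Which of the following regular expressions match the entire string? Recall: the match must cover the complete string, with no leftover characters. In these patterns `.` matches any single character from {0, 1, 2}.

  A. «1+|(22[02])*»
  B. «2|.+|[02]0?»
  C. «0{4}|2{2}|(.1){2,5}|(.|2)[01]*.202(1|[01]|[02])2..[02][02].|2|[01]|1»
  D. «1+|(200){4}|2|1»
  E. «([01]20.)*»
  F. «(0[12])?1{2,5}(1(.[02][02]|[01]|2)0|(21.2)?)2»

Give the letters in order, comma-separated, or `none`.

B, E

A → no match
B → match
C → no match
D → no match
E → match
F → no match — must end with "2"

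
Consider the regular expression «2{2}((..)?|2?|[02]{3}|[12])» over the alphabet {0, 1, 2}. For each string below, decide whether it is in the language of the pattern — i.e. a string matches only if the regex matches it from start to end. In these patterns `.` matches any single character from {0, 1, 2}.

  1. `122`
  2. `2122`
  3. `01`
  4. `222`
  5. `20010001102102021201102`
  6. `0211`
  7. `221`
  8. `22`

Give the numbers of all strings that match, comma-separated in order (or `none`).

1. `122` → no match — must start with `2`
2. `2122` → no match
3. `01` → no match — must start with `2`
4. `222` → match
5 → no match
6. `0211` → no match — must start with `2`
7. `221` → match
8. `22` → match

4, 7, 8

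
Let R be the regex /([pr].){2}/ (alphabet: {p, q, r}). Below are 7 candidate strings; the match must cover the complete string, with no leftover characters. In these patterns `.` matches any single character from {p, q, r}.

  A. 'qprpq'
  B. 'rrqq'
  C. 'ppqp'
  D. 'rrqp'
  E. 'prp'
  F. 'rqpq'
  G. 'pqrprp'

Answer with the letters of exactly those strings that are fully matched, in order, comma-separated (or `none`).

A → no match
B → no match
C → no match
D → no match
E → no match
F → match
G → no match

F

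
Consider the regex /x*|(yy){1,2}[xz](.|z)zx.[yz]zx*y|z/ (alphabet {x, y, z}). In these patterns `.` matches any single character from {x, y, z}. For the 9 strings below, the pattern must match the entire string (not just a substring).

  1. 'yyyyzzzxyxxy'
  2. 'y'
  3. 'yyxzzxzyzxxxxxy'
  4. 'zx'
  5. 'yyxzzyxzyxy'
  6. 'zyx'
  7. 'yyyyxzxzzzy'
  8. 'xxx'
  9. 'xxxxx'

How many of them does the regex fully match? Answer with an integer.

1 → no match
2 → no match
3 → match
4 → no match
5 → no match
6 → no match
7 → no match
8 → match
9 → match
Total matched: 3

3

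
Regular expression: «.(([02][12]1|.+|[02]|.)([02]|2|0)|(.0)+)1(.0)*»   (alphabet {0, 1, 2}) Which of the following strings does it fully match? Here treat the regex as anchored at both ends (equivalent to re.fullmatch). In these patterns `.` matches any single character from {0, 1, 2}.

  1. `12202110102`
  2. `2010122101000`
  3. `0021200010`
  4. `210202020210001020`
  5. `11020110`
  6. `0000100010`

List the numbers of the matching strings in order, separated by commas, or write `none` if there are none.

3, 5

1 → no match
2 → no match
3 → match
4 → no match
5 → match
6 → no match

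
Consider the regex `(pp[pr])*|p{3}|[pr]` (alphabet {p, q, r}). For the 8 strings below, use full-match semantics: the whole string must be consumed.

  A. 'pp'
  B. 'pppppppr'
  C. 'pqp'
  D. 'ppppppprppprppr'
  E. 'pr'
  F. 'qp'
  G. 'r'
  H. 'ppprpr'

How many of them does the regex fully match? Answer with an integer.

1

A. 'pp' → no match
B. 'pppppppr' → no match
C. 'pqp' → no match
D → no match
E. 'pr' → no match
F. 'qp' → no match
G. 'r' → match
H. 'ppprpr' → no match
Total matched: 1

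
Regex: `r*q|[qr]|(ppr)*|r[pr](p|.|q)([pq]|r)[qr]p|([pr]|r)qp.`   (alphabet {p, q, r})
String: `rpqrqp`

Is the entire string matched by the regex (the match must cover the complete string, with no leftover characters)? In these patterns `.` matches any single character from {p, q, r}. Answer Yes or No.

Yes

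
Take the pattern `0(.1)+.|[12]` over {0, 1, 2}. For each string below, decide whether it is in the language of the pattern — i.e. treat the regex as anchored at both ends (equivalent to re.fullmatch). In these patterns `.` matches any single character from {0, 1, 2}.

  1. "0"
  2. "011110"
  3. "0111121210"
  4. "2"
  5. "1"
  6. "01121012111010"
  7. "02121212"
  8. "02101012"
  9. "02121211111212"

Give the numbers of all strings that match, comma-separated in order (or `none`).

2, 3, 4, 5, 6, 7, 8, 9

1. "0" → no match
2. "011110" → match
3. "0111121210" → match
4. "2" → match
5. "1" → match
6 → match
7. "02121212" → match
8. "02101012" → match
9 → match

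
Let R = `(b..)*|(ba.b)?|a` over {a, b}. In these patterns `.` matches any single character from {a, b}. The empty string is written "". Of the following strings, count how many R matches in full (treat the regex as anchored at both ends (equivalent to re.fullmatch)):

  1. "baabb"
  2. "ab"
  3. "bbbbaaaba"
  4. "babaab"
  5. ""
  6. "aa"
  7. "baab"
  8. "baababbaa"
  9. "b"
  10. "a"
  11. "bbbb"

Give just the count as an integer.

4

1 → no match
2 → no match
3 → no match
4 → no match
5 → match
6 → no match
7 → match
8 → match
9 → no match
10 → match
11 → no match
Total matched: 4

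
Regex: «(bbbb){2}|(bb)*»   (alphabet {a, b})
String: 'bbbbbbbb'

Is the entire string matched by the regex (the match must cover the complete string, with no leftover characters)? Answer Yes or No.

Yes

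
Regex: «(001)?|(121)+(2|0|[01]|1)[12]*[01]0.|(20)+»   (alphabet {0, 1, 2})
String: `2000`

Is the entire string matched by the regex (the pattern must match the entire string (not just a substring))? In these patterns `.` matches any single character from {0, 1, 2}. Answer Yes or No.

No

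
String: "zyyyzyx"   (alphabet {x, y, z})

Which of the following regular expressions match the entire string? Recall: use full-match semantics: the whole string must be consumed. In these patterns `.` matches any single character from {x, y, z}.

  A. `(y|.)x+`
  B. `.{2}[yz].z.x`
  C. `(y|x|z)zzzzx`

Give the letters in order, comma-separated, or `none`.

B

A → no match
B → match
C → no match — must end with "zzzzx"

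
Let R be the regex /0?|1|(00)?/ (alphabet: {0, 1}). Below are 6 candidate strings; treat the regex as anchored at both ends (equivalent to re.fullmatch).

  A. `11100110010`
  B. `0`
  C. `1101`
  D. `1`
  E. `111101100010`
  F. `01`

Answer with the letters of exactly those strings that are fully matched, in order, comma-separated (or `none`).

B, D

A. `11100110010` → no match
B. `0` → match
C. `1101` → no match
D. `1` → match
E. `111101100010` → no match
F. `01` → no match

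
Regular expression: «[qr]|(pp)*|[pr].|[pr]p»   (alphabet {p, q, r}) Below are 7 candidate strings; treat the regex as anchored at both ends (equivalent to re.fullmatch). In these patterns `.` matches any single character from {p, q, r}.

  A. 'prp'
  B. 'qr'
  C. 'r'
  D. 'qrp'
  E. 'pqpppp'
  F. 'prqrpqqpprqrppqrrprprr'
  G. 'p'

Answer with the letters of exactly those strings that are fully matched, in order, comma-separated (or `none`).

C

A → no match
B → no match
C → match
D → no match
E → no match
F → no match
G → no match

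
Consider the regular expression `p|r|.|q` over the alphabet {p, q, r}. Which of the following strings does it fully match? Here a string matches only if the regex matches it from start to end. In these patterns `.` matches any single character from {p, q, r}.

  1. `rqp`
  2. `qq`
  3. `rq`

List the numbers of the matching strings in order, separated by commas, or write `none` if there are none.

1 → no match
2 → no match
3 → no match

none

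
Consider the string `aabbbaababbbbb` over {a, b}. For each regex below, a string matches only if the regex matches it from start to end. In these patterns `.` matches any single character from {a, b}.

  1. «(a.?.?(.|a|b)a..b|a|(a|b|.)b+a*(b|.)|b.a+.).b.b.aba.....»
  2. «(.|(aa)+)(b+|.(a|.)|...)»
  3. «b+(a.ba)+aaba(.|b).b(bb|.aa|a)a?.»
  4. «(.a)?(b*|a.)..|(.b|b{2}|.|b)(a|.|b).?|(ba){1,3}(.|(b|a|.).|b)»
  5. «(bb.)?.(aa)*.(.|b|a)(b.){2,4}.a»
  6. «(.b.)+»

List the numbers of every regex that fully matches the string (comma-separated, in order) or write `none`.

1 → match
2 → no match
3 → no match — must start with `b`
4 → no match
5 → no match — must end with `a`
6 → no match

1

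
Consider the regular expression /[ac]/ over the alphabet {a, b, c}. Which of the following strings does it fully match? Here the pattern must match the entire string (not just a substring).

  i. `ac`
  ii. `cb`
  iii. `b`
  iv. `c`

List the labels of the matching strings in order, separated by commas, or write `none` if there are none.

i. `ac` → no match
ii. `cb` → no match
iii. `b` → no match
iv. `c` → match

iv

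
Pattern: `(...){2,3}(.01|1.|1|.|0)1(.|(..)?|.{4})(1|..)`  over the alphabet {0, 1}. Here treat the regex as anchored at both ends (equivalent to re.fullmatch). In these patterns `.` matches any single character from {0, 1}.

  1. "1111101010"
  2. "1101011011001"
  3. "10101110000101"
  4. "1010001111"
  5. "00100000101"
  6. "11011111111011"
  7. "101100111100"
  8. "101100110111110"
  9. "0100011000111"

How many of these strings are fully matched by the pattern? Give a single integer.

6

1 → no match
2 → match
3 → no match
4 → match
5 → no match
6 → match
7 → match
8 → match
9 → match
Total matched: 6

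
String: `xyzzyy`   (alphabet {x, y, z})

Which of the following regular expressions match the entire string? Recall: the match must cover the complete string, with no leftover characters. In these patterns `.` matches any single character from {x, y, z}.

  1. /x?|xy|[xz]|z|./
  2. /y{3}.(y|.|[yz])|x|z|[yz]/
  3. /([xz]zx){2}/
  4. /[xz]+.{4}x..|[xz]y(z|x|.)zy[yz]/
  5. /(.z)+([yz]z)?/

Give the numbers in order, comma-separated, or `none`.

4

1 → no match
2 → no match
3 → no match — must end with `zx`
4 → match
5 → no match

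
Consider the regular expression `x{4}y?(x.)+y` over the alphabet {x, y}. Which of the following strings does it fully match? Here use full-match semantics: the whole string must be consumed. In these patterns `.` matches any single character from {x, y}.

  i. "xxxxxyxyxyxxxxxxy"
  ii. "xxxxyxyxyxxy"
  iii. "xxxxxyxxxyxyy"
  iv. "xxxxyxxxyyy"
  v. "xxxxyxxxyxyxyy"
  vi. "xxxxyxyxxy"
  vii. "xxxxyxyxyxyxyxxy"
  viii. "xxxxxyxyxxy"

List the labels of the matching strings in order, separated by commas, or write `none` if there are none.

i → match
ii. "xxxxyxyxyxxy" → match
iii → match
iv. "xxxxyxxxyyy" → no match
v → match
vi. "xxxxyxyxxy" → match
vii → match
viii. "xxxxxyxyxxy" → match

i, ii, iii, v, vi, vii, viii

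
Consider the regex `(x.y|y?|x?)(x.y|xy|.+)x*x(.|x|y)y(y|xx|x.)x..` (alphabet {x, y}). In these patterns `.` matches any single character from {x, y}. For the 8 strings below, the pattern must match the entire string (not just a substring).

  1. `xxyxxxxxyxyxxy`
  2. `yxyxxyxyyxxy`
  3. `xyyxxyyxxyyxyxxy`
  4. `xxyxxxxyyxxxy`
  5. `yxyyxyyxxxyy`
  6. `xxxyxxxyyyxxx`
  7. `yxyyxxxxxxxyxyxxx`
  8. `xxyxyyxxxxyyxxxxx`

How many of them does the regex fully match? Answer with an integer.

1 → match
2 → no match
3 → match
4 → no match
5 → match
6 → match
7 → match
8 → match
Total matched: 6

6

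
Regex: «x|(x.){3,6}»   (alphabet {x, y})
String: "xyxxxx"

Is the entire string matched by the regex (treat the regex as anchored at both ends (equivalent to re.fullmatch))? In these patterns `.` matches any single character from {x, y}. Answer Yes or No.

Yes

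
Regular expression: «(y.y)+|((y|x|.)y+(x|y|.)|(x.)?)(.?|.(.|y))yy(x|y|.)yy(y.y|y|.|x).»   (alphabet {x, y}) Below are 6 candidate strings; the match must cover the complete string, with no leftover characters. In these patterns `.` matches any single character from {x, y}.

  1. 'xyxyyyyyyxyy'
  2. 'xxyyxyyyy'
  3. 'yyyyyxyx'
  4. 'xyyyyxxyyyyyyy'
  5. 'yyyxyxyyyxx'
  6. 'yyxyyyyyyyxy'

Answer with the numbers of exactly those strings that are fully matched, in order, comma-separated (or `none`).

1 → match
2 → match
3 → no match
4 → match
5 → no match
6 → match

1, 2, 4, 6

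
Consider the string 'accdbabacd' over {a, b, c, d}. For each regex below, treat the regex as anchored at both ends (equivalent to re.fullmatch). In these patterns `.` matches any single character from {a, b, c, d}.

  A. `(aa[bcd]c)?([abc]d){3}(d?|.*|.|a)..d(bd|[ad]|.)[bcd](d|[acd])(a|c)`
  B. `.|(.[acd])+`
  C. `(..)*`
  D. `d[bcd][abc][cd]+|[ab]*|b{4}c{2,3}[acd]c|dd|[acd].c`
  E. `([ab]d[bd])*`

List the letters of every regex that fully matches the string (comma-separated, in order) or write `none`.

B, C

A → no match
B → match
C → match
D → no match
E → no match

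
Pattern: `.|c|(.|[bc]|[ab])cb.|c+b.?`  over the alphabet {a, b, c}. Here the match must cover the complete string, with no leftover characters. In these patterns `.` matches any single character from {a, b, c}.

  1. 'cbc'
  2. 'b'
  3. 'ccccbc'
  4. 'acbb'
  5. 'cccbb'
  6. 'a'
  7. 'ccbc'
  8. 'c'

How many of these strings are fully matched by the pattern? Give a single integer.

8

1 → match
2 → match
3 → match
4 → match
5 → match
6 → match
7 → match
8 → match
Total matched: 8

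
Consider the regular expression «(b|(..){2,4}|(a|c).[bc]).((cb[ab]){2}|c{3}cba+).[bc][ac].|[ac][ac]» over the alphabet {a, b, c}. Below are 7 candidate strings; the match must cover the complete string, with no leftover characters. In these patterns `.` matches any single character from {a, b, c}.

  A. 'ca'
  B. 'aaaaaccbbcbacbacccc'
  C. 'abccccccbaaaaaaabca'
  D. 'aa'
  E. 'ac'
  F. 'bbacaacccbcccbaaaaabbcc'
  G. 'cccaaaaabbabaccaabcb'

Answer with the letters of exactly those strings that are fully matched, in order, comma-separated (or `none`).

A. 'ca' → match
B → match
C → match
D. 'aa' → match
E. 'ac' → match
F → no match
G → no match

A, B, C, D, E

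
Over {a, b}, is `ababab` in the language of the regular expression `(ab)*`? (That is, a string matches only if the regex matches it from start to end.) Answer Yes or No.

Yes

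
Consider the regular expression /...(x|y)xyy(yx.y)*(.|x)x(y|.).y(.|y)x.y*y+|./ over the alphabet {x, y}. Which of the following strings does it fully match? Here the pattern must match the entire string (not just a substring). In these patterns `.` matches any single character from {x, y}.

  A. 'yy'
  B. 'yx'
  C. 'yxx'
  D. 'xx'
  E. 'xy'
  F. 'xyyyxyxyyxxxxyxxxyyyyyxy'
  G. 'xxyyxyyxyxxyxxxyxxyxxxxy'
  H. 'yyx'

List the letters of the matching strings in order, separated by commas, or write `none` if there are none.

A → no match
B → no match
C → no match
D → no match
E → no match
F → no match
G → no match
H → no match

none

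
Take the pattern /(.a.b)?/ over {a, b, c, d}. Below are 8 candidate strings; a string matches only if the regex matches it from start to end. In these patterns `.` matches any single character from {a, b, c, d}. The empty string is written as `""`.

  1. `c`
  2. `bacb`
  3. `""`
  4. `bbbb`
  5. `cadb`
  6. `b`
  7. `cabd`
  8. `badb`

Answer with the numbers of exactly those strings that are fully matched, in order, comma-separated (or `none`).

2, 3, 5, 8

1 → no match
2 → match
3 → match
4 → no match
5 → match
6 → no match
7 → no match
8 → match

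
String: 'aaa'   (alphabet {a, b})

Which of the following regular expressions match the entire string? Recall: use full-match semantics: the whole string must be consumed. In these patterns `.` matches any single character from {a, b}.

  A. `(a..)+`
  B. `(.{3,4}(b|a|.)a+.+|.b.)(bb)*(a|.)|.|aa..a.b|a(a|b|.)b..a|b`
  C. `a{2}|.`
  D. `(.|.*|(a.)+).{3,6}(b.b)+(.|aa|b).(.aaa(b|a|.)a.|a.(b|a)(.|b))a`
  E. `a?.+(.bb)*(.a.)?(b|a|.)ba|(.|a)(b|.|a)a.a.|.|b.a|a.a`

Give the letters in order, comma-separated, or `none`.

A, E

A → match
B → no match
C → no match
D → no match
E → match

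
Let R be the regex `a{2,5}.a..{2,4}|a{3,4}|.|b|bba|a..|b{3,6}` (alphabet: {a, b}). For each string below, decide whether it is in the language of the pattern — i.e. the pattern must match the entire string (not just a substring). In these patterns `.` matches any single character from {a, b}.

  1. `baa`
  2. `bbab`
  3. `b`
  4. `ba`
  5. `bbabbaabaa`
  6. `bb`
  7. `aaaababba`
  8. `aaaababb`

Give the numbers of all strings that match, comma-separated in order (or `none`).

1 → no match
2 → no match
3 → match
4 → no match
5 → no match
6 → no match
7 → match
8 → match

3, 7, 8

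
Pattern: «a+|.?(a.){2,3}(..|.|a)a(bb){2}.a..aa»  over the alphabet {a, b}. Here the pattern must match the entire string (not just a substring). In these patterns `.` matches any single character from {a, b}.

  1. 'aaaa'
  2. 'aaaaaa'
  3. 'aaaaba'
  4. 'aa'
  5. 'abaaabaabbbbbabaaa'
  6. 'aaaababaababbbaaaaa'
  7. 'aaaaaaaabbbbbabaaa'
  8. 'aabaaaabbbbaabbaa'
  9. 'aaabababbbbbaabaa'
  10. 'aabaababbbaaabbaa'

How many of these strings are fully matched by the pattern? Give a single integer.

7

1 → match
2 → match
3 → no match
4 → match
5 → match
6 → no match
7 → match
8 → match
9 → match
10 → no match
Total matched: 7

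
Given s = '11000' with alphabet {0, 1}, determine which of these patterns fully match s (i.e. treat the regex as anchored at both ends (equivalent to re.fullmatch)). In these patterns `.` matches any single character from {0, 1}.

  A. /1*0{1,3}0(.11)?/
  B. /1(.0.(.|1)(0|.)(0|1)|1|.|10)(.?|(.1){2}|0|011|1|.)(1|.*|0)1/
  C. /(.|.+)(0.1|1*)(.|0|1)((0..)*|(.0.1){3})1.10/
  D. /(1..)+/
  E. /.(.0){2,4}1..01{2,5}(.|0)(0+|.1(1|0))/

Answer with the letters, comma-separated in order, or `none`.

A

A → match
B → no match — must end with '1'
C → no match — must end with '10'
D → no match
E → no match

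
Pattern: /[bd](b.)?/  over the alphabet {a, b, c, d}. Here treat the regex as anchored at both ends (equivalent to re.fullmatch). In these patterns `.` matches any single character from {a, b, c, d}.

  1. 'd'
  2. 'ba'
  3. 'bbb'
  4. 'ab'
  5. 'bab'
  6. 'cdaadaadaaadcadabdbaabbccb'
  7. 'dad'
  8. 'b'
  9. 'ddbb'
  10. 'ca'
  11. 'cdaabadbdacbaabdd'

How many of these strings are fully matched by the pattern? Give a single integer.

3

1. 'd' → match
2. 'ba' → no match
3. 'bbb' → match
4. 'ab' → no match
5. 'bab' → no match
6 → no match
7. 'dad' → no match
8. 'b' → match
9. 'ddbb' → no match
10. 'ca' → no match
11 → no match
Total matched: 3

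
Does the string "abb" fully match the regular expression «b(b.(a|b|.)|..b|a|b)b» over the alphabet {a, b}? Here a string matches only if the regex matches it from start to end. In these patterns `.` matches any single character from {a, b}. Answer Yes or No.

Every match must start with "b", but "abb" does not.

No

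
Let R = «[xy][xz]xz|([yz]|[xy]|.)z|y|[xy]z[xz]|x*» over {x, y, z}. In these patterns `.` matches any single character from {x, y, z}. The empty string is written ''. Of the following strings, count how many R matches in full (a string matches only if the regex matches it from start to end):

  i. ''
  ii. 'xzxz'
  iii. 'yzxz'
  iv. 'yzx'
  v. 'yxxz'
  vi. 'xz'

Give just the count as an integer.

i. '' → match
ii. 'xzxz' → match
iii. 'yzxz' → match
iv. 'yzx' → match
v. 'yxxz' → match
vi. 'xz' → match
Total matched: 6

6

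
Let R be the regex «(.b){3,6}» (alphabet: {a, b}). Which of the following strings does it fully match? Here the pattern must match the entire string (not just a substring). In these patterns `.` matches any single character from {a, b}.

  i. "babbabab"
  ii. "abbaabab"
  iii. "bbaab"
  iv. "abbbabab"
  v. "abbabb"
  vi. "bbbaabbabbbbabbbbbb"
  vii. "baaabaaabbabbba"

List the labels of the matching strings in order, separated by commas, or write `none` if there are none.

i. "babbabab" → no match
ii. "abbaabab" → no match
iii. "bbaab" → no match
iv. "abbbabab" → match
v. "abbabb" → no match
vi → no match
vii → no match — must end with "b"

iv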